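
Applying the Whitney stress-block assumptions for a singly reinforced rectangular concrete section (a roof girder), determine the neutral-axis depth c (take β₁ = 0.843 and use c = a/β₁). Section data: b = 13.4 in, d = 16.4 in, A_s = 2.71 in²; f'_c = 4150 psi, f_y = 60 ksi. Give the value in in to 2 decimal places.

c ≈ 4.08 in

T = A_s f_y = 2.71 × 60 = 162.6 kips.
a = T/(0.85 f'_c b) = 162.6/(0.85 × 4.15 × 13.4) = 3.4399 in.
With β₁ = 0.843, c = a/β₁ = 3.4399/0.843 = 4.08 in.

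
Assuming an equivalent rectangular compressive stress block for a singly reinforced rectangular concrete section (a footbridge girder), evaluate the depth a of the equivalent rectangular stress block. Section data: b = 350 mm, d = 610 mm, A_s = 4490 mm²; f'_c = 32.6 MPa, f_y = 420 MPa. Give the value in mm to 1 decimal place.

a ≈ 194.4 mm

T = A_s f_y = 4490 × 420 = 1885800 N = 1885.8 kN.
Setting C = 0.85 f'_c a b equal to T: a = 1885800/(0.85 × 32.6 × 350) = 194.4 mm.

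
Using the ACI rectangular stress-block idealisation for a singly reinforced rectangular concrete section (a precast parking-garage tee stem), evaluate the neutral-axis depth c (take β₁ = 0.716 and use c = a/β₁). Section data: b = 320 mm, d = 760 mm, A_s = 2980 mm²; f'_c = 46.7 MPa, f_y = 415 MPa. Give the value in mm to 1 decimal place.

c ≈ 136.0 mm

T = A_s f_y = 2980 × 415 = 1236700 N = 1236.7 kN.
Setting C = 0.85 f'_c a b equal to T: a = 1236700/(0.85 × 46.7 × 320) = 97.360 mm.
With β₁ = 0.716, c = a/β₁ = 97.360/0.716 = 136.0 mm.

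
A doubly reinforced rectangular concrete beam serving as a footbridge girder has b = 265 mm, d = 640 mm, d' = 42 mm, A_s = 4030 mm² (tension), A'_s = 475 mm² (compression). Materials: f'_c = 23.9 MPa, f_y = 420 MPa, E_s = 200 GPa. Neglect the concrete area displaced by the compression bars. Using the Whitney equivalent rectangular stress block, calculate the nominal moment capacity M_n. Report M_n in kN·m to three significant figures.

M_n ≈ 868 kN·m

Assume both tension and compression steel yield.
Net tension couple steel: A_s − A'_s = 3555 mm².
a = (A_s − A'_s) f_y / (0.85 f'_c b) = 1493100/(0.85 × 23.9 × 265) = 277.35 mm.
c = a/β₁ = 277.35/0.85 = 326.29 mm; ε'_s = 0.003(c − d')/c = 0.0026 ≥ f_y/E_s = 0.0021, so compression steel does yield.
M_n = (A_s − A'_s) f_y (d − a/2) + A'_s f_y (d − d') = [1493100 × (640 − 138.675) + 199500 × (640 − 42)] × 10⁻⁶ = 748.53 + 119.30 = 867.83 kN·m.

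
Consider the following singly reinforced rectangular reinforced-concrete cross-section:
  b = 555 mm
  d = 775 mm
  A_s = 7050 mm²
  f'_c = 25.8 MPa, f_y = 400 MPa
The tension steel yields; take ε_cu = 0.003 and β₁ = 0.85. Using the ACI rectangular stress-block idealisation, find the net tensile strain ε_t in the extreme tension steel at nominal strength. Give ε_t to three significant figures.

a = A_s f_y/(0.85 f'_c b) = 231.70 mm.
β₁ = 0.85, so c = a/β₁ = 231.70/0.85 = 272.59 mm.
From the linear strain diagram with ε_cu = 0.003: ε_t = 0.003 (d − c)/c = 0.003 × (775 − 272.59)/272.59 = 0.00553.
Since ε_t ≥ 0.005, the section is tension-controlled.

ε_t ≈ 0.00553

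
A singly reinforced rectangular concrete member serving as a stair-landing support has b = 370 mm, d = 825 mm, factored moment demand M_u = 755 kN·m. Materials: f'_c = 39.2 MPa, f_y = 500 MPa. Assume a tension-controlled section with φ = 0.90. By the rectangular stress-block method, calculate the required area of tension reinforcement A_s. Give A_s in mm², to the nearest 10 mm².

A_s ≈ 2150 mm²

M_n = M_u/φ = 755/0.90 = 838.889 kN·m.
With M_n = 0.85 f'_c a b (d − a/2), solve the quadratic for a:
a = d − √(d² − 2M_n/(0.85 f'_c b)) = 825 − √(825² − 2 × 838.889×10⁶/(0.85 × 39.2 × 370)) = 87.07 mm.
A_s = 0.85 f'_c a b / f_y = 0.85 × 39.2 × 87.07 × 370 / 500 = 2146.9 mm².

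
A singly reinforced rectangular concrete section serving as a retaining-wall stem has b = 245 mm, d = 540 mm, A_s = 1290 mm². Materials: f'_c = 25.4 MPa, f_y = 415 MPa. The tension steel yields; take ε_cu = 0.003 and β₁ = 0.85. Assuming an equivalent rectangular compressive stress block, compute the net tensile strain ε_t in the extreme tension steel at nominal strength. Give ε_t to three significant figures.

a = A_s f_y/(0.85 f'_c b) = 101.21 mm.
β₁ = 0.85, so c = a/β₁ = 101.21/0.85 = 119.07 mm.
From the linear strain diagram with ε_cu = 0.003: ε_t = 0.003 (d − c)/c = 0.003 × (540 − 119.07)/119.07 = 0.0106.
Since ε_t ≥ 0.005, the section is tension-controlled.

ε_t ≈ 0.0106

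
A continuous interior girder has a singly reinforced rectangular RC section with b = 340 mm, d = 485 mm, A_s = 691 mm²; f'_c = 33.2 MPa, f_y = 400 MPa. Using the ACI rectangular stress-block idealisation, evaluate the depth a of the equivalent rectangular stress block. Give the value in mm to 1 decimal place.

T = A_s f_y = 691 × 400 = 276400 N = 276.4 kN.
Setting C = 0.85 f'_c a b equal to T: a = 276400/(0.85 × 33.2 × 340) = 28.8 mm.

a ≈ 28.8 mm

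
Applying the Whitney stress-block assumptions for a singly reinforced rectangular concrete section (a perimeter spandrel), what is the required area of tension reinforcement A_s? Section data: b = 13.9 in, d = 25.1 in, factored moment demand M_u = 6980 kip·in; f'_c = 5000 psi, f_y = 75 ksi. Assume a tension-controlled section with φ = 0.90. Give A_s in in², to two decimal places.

M_n = M_u/φ = 6980/0.90 = 7755.56 kip·in.
From M_n = 0.85 f'_c a b (d − a/2):
a = d − √(d² − 2M_n/(0.85 f'_c b)) = 25.1 − √(25.1² − 2 × 7755.56/(0.85 × 5 × 13.9)) = 5.931 in.
A_s = 0.85 f'_c a b / f_y = 0.85 × 5 × 5.931 × 13.9 / 75 = 4.672 in².

A_s ≈ 4.67 in²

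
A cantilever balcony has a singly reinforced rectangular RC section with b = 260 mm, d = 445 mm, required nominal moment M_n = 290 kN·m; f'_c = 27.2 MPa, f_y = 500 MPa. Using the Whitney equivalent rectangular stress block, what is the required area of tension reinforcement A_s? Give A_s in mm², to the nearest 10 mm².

With M_n = 0.85 f'_c a b (d − a/2), solve the quadratic for a:
a = d − √(d² − 2M_n/(0.85 f'_c b)) = 445 − √(445² − 2 × 290×10⁶/(0.85 × 27.2 × 260)) = 126.35 mm.
A_s = 0.85 f'_c a b / f_y = 0.85 × 27.2 × 126.35 × 260 / 500 = 1519.0 mm².

A_s ≈ 1520 mm²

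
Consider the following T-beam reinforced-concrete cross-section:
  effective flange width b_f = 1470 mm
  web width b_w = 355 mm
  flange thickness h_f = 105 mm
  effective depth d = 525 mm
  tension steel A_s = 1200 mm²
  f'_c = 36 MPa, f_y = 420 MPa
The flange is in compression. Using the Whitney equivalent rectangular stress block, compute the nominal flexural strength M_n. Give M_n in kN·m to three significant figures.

Tension: T = A_s f_y = 1200 × 420 = 504000 N.
Try a within the flange: a = T/(0.85 f'_c b_f) = 504000/(0.85 × 36 × 1470) = 11.20 mm.
Since a = 11.20 ≤ h_f = 105 mm, the stress block lies entirely in the flange; analyse as a rectangular beam of width b_f.
M_n = T(d − a/2) = 504000 × (525 − 5.6) = 261.78 × 10⁶ N·mm.
M_n = 261.78 kN·m.

M_n ≈ 262 kN·m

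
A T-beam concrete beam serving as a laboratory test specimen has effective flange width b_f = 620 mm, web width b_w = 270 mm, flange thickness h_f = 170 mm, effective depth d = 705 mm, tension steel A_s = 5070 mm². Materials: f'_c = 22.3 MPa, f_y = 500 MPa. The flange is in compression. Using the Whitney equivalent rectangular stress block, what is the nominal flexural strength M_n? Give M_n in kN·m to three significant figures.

Tension: T = A_s f_y = 5070 × 500 = 2535000 N.
Try a within the flange: a = T/(0.85 f'_c b_f) = 2535000/(0.85 × 22.3 × 620) = 215.71 mm.
a = 215.71 > h_f = 170 mm: the block extends into the web. Split into flange-overhang and web parts.
C_f = 0.85 f'_c (b_f − b_w) h_f = 0.85 × 22.3 × (620 − 270) × 170 = 1127823 N.
Remaining web compression depth: a_w = (T − C_f)/(0.85 f'_c b_w) = (2535000 − 1127823)/(0.85 × 22.3 × 270) = 274.95 mm.
M_n = C_f(d − h_f/2) + (T − C_f)(d − a_w/2) = 1127823 × (705 − 85) + 1407177 × (705 − 137.475) = 699.25 + 798.61 = 1497.86 × 10⁶ N·mm.
M_n = 1497.86 kN·m.

M_n ≈ 1500 kN·m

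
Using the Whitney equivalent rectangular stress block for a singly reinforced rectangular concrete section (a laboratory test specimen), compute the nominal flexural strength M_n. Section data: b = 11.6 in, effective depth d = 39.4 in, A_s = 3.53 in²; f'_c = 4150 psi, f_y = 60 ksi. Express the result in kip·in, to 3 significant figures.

T = A_s f_y = 3.53 × 60 = 211.8 kips.
a = T/(0.85 f'_c b) = 211.8/(0.85 × 4.15 × 11.6) = 5.176 in.
M_n = T(d − a/2) = 211.8 × (39.4 − 2.588) = 7796.8 kip·in.

M_n ≈ 7800 kip·in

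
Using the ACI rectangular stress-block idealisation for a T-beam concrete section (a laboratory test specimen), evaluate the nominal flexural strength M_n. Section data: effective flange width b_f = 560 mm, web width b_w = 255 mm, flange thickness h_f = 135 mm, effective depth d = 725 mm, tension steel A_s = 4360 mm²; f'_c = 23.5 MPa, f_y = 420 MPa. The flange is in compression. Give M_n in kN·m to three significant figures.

Tension: T = A_s f_y = 4360 × 420 = 1831200 N.
Try a within the flange: a = T/(0.85 f'_c b_f) = 1831200/(0.85 × 23.5 × 560) = 163.70 mm.
a = 163.70 > h_f = 135 mm: the block extends into the web. Split into flange-overhang and web parts.
C_f = 0.85 f'_c (b_f − b_w) h_f = 0.85 × 23.5 × (560 − 255) × 135 = 822471 N.
Remaining web compression depth: a_w = (T − C_f)/(0.85 f'_c b_w) = (1831200 − 822471)/(0.85 × 23.5 × 255) = 198.04 mm.
M_n = C_f(d − h_f/2) + (T − C_f)(d − a_w/2) = 822471 × (725 − 67.5) + 1008729 × (725 − 99.02) = 540.77 + 631.44 = 1172.21 × 10⁶ N·mm.
M_n = 1172.21 kN·m.

M_n ≈ 1170 kN·m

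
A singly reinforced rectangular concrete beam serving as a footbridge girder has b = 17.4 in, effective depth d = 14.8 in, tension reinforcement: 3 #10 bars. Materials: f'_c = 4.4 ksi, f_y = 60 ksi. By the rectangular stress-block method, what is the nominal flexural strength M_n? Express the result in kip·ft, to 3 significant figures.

M_n ≈ 248 kip·ft

A_s = 3 × 1.27 = 3.81 in².
T = A_s f_y = 3.81 × 60 = 228.6 kips.
a = T/(0.85 f'_c b) = 228.6/(0.85 × 4.4 × 17.4) = 3.513 in.
M_n = T(d − a/2) = 228.6 × (14.8 − 1.7565) = 2981.7 kip·in = 2981.7/12 = 248.48 kip·ft.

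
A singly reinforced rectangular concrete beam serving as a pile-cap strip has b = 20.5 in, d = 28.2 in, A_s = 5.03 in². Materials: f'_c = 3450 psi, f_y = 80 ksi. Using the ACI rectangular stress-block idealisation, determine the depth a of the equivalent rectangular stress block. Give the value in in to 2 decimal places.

T = A_s f_y = 5.03 × 80 = 402.4 kips.
a = T/(0.85 f'_c b) = 402.4/(0.85 × 3.45 × 20.5) = 6.69 in.

a ≈ 6.69 in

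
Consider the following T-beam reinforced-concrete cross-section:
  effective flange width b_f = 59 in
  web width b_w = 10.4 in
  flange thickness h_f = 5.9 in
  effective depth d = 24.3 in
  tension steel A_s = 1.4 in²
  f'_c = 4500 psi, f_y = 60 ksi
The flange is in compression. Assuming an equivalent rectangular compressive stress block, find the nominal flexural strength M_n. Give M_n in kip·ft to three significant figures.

Tension: T = A_s f_y = 1.4 × 60 = 84 kips.
Try a within the flange: a = T/(0.85 f'_c b_f) = 84/(0.85 × 4.5 × 59) = 0.372 in.
Since a = 0.372 ≤ h_f = 5.9 in, the stress block lies entirely in the flange; analyse as a rectangular beam of width b_f.
M_n = T(d − a/2) = 84 × (24.3 − 0.186) = 2025.6 kip·in.
M_n = 2025.6/12 = 168.80 kip·ft.

M_n ≈ 169 kip·ft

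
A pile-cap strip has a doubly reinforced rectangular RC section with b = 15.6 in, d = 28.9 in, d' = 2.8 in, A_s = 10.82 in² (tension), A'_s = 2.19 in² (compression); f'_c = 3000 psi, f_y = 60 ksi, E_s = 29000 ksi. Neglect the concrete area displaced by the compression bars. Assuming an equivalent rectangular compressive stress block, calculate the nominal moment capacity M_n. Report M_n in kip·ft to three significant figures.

Assume both steels yield.
a = (A_s − A'_s) f_y/(0.85 f'_c b) = (10.82 − 2.19) × 60/(0.85 × 3 × 15.6) = 13.017 in.
c = a/β₁ = 13.017/0.85 = 15.314 in; ε'_s = 0.003(c − d')/c = 0.0025 ≥ ε_y = 0.0021, so the compression steel yields.
M_n = (A_s − A'_s) f_y (d − a/2) + A'_s f_y (d − d') = 517.8 × (28.9 − 6.5085) + 131.4 × (28.9 − 2.8) = 11594.3 + 3429.5 = 15023.8 kip·in = 15023.8/12 = 1251.98 kip·ft.

M_n ≈ 1250 kip·ft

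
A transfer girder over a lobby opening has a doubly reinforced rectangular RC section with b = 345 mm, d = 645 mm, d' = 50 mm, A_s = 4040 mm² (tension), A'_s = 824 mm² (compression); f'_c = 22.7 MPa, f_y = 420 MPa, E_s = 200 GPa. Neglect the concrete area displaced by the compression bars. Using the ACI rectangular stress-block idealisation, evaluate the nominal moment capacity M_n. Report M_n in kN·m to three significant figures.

Assume both tension and compression steel yield.
Net tension couple steel: A_s − A'_s = 3216 mm².
a = (A_s − A'_s) f_y / (0.85 f'_c b) = 1350720/(0.85 × 22.7 × 345) = 202.91 mm.
c = a/β₁ = 202.91/0.85 = 238.72 mm; ε'_s = 0.003(c − d')/c = 0.0024 ≥ f_y/E_s = 0.0021, so compression steel does yield.
M_n = (A_s − A'_s) f_y (d − a/2) + A'_s f_y (d − d') = [1350720 × (645 − 101.455) + 346080 × (645 − 50)] × 10⁻⁶ = 734.18 + 205.92 = 940.10 kN·m.

M_n ≈ 940 kN·m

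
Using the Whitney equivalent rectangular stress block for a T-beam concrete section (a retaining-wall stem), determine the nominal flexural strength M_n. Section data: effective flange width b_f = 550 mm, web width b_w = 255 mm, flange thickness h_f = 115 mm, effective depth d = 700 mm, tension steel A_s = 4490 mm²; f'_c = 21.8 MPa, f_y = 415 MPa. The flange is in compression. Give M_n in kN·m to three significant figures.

Tension: T = A_s f_y = 4490 × 415 = 1863350 N.
Try a within the flange: a = T/(0.85 f'_c b_f) = 1863350/(0.85 × 21.8 × 550) = 182.83 mm.
a = 182.83 > h_f = 115 mm: the block extends into the web. Split into flange-overhang and web parts.
C_f = 0.85 f'_c (b_f − b_w) h_f = 0.85 × 21.8 × (550 − 255) × 115 = 628630 N.
Remaining web compression depth: a_w = (T − C_f)/(0.85 f'_c b_w) = (1863350 − 628630)/(0.85 × 21.8 × 255) = 261.31 mm.
M_n = C_f(d − h_f/2) + (T − C_f)(d − a_w/2) = 628630 × (700 − 57.5) + 1234720 × (700 − 130.655) = 403.89 + 702.98 = 1106.87 × 10⁶ N·mm.
M_n = 1106.87 kN·m.

M_n ≈ 1110 kN·m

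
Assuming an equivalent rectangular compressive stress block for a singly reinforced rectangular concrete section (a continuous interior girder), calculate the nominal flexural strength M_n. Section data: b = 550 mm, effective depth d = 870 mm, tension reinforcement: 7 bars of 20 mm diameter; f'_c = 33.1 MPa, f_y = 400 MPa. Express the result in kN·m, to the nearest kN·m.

M_n ≈ 740 kN·m

A_s = 7 × 314 = 2198 mm².
T = A_s f_y = 2198 × 400 = 879200 N = 879.2 kN.
From C = T: a = T/(0.85 f'_c b) = 879200/(0.85 × 33.1 × 550) = 56.82 mm.
M_n = T(d − a/2) = 879.2 kN × (870 − 28.41) mm = 739.93 kN·m.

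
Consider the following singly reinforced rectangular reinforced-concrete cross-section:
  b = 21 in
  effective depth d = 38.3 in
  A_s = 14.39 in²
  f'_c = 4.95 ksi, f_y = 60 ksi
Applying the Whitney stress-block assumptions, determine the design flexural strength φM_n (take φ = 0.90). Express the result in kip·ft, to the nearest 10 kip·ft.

T = A_s f_y = 14.39 × 60 = 863.4 kips.
a = T/(0.85 f'_c b) = 863.4/(0.85 × 4.95 × 21) = 9.772 in.
M_n = T(d − a/2) = 863.4 × (38.3 − 4.886) = 28849.6 kip·in = 28849.6/12 = 2404.13 kip·ft.
φM_n = 0.90 × 2404.13 = 2163.72 kip·ft.

φM_n ≈ 2160 kip·ft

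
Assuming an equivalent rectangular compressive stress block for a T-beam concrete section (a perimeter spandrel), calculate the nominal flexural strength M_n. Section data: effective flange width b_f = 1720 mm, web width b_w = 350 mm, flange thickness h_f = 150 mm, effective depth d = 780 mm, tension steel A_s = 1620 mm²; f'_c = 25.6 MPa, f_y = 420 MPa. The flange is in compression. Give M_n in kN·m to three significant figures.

M_n ≈ 525 kN·m

Tension: T = A_s f_y = 1620 × 420 = 680400 N.
Try a within the flange: a = T/(0.85 f'_c b_f) = 680400/(0.85 × 25.6 × 1720) = 18.18 mm.
Since a = 18.18 ≤ h_f = 150 mm, the stress block lies entirely in the flange; analyse as a rectangular beam of width b_f.
M_n = T(d − a/2) = 680400 × (780 − 9.09) = 524.53 × 10⁶ N·mm.
M_n = 524.53 kN·m.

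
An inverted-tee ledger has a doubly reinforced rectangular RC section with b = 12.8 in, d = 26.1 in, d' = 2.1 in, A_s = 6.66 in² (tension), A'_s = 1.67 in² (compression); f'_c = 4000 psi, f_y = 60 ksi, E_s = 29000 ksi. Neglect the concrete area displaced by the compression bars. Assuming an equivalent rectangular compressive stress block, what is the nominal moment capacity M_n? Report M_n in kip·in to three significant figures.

Assume both steels yield.
a = (A_s − A'_s) f_y/(0.85 f'_c b) = (6.66 − 1.67) × 60/(0.85 × 4 × 12.8) = 6.880 in.
c = a/β₁ = 6.880/0.85 = 8.094 in; ε'_s = 0.003(c − d')/c = 0.0022 ≥ ε_y = 0.0021, so the compression steel yields.
M_n = (A_s − A'_s) f_y (d − a/2) + A'_s f_y (d − d') = 299.4 × (26.1 − 3.44) + 100.2 × (26.1 − 2.1) = 6784.4 + 2404.8 = 9189.2 kip·in.

M_n ≈ 9190 kip·in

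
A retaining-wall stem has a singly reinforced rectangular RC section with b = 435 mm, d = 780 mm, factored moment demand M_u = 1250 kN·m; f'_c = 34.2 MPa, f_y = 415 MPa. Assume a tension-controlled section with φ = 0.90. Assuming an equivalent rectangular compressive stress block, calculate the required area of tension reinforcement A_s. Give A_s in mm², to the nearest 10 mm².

A_s ≈ 4770 mm²

M_n = M_u/φ = 1250/0.90 = 1388.89 kN·m.
With M_n = 0.85 f'_c a b (d − a/2), solve the quadratic for a:
a = d − √(d² − 2M_n/(0.85 f'_c b)) = 780 − √(780² − 2 × 1388.89×10⁶/(0.85 × 34.2 × 435)) = 156.51 mm.
A_s = 0.85 f'_c a b / f_y = 0.85 × 34.2 × 156.51 × 435 / 415 = 4769.0 mm².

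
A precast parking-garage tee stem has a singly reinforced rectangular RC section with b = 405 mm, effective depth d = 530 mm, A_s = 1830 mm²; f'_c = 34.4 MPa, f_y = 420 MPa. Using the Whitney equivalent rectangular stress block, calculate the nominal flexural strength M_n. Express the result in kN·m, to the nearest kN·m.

T = A_s f_y = 1830 × 420 = 768600 N = 768.6 kN.
From C = T: a = T/(0.85 f'_c b) = 768600/(0.85 × 34.4 × 405) = 64.90 mm.
M_n = T(d − a/2) = 768.6 kN × (530 − 32.45) mm = 382.42 kN·m.

M_n ≈ 382 kN·m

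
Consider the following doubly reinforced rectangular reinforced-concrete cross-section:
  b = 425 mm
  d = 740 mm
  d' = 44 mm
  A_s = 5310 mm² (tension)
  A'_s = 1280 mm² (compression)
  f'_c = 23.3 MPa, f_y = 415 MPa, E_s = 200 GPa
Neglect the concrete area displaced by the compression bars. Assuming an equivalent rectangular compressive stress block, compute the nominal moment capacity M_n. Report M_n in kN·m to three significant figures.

Assume both tension and compression steel yield.
Net tension couple steel: A_s − A'_s = 4030 mm².
a = (A_s − A'_s) f_y / (0.85 f'_c b) = 1672450/(0.85 × 23.3 × 425) = 198.70 mm.
c = a/β₁ = 198.70/0.85 = 233.76 mm; ε'_s = 0.003(c − d')/c = 0.0024 ≥ f_y/E_s = 0.0021, so compression steel does yield.
M_n = (A_s − A'_s) f_y (d − a/2) + A'_s f_y (d − d') = [1672450 × (740 − 99.35) + 531200 × (740 − 44)] × 10⁻⁶ = 1071.46 + 369.72 = 1441.18 kN·m.

M_n ≈ 1440 kN·m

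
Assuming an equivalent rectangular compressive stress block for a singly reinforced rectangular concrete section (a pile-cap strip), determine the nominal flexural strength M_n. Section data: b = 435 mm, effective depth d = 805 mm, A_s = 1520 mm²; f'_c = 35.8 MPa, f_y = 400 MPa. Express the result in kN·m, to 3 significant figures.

T = A_s f_y = 1520 × 400 = 608000 N = 608 kN.
From C = T: a = T/(0.85 f'_c b) = 608000/(0.85 × 35.8 × 435) = 45.93 mm.
M_n = T(d − a/2) = 608 kN × (805 − 22.965) mm = 475.48 kN·m.

M_n ≈ 475 kN·m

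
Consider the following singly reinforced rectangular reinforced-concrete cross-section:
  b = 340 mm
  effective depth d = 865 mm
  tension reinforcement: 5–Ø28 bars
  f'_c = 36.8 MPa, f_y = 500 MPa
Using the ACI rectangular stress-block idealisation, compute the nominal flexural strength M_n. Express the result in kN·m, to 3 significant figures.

M_n ≈ 1220 kN·m

A_s = 5 × 616 = 3080 mm².
T = A_s f_y = 3080 × 500 = 1540000 N = 1540 kN.
From C = T: a = T/(0.85 f'_c b) = 1540000/(0.85 × 36.8 × 340) = 144.80 mm.
M_n = T(d − a/2) = 1540 kN × (865 − 72.4) mm = 1220.60 kN·m.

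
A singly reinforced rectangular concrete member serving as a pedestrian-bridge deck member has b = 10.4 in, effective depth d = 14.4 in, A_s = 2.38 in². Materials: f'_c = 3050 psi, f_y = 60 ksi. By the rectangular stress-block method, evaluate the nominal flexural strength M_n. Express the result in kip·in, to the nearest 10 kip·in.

T = A_s f_y = 2.38 × 60 = 142.8 kips.
a = T/(0.85 f'_c b) = 142.8/(0.85 × 3.05 × 10.4) = 5.296 in.
M_n = T(d − a/2) = 142.8 × (14.4 − 2.648) = 1678.2 kip·in.

M_n ≈ 1680 kip·in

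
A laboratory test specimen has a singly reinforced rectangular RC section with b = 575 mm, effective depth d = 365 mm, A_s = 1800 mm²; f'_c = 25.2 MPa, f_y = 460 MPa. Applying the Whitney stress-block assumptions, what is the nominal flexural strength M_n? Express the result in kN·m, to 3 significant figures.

M_n ≈ 274 kN·m

T = A_s f_y = 1800 × 460 = 828000 N = 828 kN.
From C = T: a = T/(0.85 f'_c b) = 828000/(0.85 × 25.2 × 575) = 67.23 mm.
M_n = T(d − a/2) = 828 kN × (365 − 33.615) mm = 274.39 kN·m.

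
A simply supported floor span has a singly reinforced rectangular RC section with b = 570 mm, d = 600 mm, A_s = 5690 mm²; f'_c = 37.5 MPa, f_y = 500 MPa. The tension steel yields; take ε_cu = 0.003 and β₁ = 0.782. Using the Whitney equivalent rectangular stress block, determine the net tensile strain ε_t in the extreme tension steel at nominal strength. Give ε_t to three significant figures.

a = A_s f_y/(0.85 f'_c b) = 156.59 mm.
β₁ = 0.782, so c = a/β₁ = 156.59/0.782 = 200.24 mm.
From the linear strain diagram with ε_cu = 0.003: ε_t = 0.003 (d − c)/c = 0.003 × (600 − 200.24)/200.24 = 0.00599.
Since ε_t ≥ 0.005, the section is tension-controlled.

ε_t ≈ 0.00599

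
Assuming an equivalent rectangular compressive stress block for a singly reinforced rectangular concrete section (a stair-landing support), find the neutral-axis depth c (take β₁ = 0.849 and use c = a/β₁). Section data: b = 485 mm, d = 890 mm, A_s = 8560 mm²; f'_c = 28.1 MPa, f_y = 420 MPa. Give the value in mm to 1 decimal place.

T = A_s f_y = 8560 × 420 = 3595200 N = 3595.2 kN.
Setting C = 0.85 f'_c a b equal to T: a = 3595200/(0.85 × 28.1 × 485) = 310.353 mm.
With β₁ = 0.849, c = a/β₁ = 310.353/0.849 = 365.6 mm.

c ≈ 365.6 mm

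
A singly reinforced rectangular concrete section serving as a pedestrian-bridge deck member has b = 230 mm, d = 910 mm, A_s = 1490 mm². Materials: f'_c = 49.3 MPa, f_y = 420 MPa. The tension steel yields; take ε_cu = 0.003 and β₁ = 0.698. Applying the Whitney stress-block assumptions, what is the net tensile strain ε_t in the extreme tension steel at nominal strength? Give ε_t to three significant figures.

a = A_s f_y/(0.85 f'_c b) = 64.93 mm.
β₁ = 0.698, so c = a/β₁ = 64.93/0.698 = 93.02 mm.
From the linear strain diagram with ε_cu = 0.003: ε_t = 0.003 (d − c)/c = 0.003 × (910 − 93.02)/93.02 = 0.0263.
Since ε_t ≥ 0.005, the section is tension-controlled.

ε_t ≈ 0.0263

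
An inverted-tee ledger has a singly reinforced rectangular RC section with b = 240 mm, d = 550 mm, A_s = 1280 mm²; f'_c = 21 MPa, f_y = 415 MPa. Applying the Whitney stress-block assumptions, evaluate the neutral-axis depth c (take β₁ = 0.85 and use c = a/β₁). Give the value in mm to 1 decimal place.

c ≈ 145.9 mm

T = A_s f_y = 1280 × 415 = 531200 N = 531.2 kN.
Setting C = 0.85 f'_c a b equal to T: a = 531200/(0.85 × 21 × 240) = 123.996 mm.
With β₁ = 0.85, c = a/β₁ = 123.996/0.85 = 145.9 mm.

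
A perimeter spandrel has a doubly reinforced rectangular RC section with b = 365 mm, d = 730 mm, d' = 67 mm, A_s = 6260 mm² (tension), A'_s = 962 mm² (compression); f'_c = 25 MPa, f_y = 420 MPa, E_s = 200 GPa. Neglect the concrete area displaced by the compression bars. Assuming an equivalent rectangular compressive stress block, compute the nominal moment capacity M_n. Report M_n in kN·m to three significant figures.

Assume both tension and compression steel yield.
Net tension couple steel: A_s − A'_s = 5298 mm².
a = (A_s − A'_s) f_y / (0.85 f'_c b) = 2225160/(0.85 × 25 × 365) = 286.89 mm.
c = a/β₁ = 286.89/0.85 = 337.52 mm; ε'_s = 0.003(c − d')/c = 0.0024 ≥ f_y/E_s = 0.0021, so compression steel does yield.
M_n = (A_s − A'_s) f_y (d − a/2) + A'_s f_y (d − d') = [2225160 × (730 − 143.445) + 404040 × (730 − 67)] × 10⁻⁶ = 1305.18 + 267.88 = 1573.06 kN·m.

M_n ≈ 1570 kN·m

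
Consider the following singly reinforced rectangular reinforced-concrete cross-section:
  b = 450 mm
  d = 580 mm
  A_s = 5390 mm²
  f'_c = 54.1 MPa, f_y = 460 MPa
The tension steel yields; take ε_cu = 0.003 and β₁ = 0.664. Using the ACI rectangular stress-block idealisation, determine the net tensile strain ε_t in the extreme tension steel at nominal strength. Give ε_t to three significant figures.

a = A_s f_y/(0.85 f'_c b) = 119.82 mm.
β₁ = 0.664, so c = a/β₁ = 119.82/0.664 = 180.45 mm.
From the linear strain diagram with ε_cu = 0.003: ε_t = 0.003 (d − c)/c = 0.003 × (580 − 180.45)/180.45 = 0.00664.
Since ε_t ≥ 0.005, the section is tension-controlled.

ε_t ≈ 0.00664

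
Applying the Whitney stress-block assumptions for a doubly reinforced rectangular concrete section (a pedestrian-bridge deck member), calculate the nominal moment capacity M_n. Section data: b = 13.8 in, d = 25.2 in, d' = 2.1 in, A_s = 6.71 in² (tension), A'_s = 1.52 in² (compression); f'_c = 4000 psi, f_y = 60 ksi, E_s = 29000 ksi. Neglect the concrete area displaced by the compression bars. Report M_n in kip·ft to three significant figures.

M_n ≈ 743 kip·ft

Assume both steels yield.
a = (A_s − A'_s) f_y/(0.85 f'_c b) = (6.71 − 1.52) × 60/(0.85 × 4 × 13.8) = 6.637 in.
c = a/β₁ = 6.637/0.85 = 7.808 in; ε'_s = 0.003(c − d')/c = 0.0022 ≥ ε_y = 0.0021, so the compression steel yields.
M_n = (A_s − A'_s) f_y (d − a/2) + A'_s f_y (d − d') = 311.4 × (25.2 − 3.3185) + 91.2 × (25.2 − 2.1) = 6813.9 + 2106.7 = 8920.6 kip·in = 8920.6/12 = 743.38 kip·ft.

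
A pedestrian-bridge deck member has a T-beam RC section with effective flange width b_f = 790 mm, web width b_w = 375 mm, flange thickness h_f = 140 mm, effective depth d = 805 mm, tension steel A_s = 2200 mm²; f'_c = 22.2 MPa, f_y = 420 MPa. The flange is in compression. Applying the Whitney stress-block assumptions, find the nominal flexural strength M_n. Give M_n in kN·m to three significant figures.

M_n ≈ 715 kN·m

Tension: T = A_s f_y = 2200 × 420 = 924000 N.
Try a within the flange: a = T/(0.85 f'_c b_f) = 924000/(0.85 × 22.2 × 790) = 61.98 mm.
Since a = 61.98 ≤ h_f = 140 mm, the stress block lies entirely in the flange; analyse as a rectangular beam of width b_f.
M_n = T(d − a/2) = 924000 × (805 − 30.99) = 715.19 × 10⁶ N·mm.
M_n = 715.19 kN·m.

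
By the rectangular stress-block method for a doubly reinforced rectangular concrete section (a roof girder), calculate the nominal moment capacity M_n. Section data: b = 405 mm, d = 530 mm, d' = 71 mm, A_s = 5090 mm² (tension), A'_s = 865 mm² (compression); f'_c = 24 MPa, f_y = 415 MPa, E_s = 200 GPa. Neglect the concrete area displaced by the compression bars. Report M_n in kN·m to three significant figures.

Assume both tension and compression steel yield.
Net tension couple steel: A_s − A'_s = 4225 mm².
a = (A_s − A'_s) f_y / (0.85 f'_c b) = 1753375/(0.85 × 24 × 405) = 212.22 mm.
c = a/β₁ = 212.22/0.85 = 249.67 mm; ε'_s = 0.003(c − d')/c = 0.0021 ≥ f_y/E_s = 0.0021, so compression steel does yield.
M_n = (A_s − A'_s) f_y (d − a/2) + A'_s f_y (d − d') = [1753375 × (530 − 106.11) + 358975 × (530 − 71)] × 10⁻⁶ = 743.24 + 164.77 = 908.01 kN·m.

M_n ≈ 908 kN·m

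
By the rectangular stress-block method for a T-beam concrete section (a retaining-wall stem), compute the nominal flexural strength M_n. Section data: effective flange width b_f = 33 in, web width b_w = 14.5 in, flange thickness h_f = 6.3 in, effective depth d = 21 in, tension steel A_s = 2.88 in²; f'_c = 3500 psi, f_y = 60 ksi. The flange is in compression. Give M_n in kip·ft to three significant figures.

Tension: T = A_s f_y = 2.88 × 60 = 172.8 kips.
Try a within the flange: a = T/(0.85 f'_c b_f) = 172.8/(0.85 × 3.5 × 33) = 1.760 in.
Since a = 1.760 ≤ h_f = 6.3 in, the stress block lies entirely in the flange; analyse as a rectangular beam of width b_f.
M_n = T(d − a/2) = 172.8 × (21 − 0.88) = 3476.7 kip·in.
M_n = 3476.7/12 = 289.73 kip·ft.

M_n ≈ 290 kip·ft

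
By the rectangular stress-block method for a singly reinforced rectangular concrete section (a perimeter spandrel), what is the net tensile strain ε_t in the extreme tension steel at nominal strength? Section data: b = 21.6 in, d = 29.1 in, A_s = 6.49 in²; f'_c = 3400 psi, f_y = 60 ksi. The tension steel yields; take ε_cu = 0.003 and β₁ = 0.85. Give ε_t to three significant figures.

ε_t ≈ 0.00890

a = A_s f_y/(0.85 f'_c b) = 6.238 in.
β₁ = 0.85, so c = a/β₁ = 6.238/0.85 = 7.339 in.
From the linear strain diagram with ε_cu = 0.003: ε_t = 0.003 (d − c)/c = 0.003 × (29.1 − 7.339)/7.339 = 0.00890.
Since ε_t ≥ 0.005, the section is tension-controlled.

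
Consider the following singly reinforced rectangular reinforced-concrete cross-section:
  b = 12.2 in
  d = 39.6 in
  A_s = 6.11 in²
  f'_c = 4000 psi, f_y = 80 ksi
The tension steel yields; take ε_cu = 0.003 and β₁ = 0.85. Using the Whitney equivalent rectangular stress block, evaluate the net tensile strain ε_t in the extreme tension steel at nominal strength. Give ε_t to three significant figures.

a = A_s f_y/(0.85 f'_c b) = 11.784 in.
β₁ = 0.85, so c = a/β₁ = 11.784/0.85 = 13.864 in.
From the linear strain diagram with ε_cu = 0.003: ε_t = 0.003 (d − c)/c = 0.003 × (39.6 − 13.864)/13.864 = 0.00557.
Since ε_t ≥ 0.005, the section is tension-controlled.

ε_t ≈ 0.00557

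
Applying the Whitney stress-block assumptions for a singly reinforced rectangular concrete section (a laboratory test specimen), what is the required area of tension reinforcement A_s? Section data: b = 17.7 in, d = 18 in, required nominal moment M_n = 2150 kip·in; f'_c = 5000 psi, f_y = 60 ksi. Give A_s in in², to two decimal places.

A_s ≈ 2.09 in²

From M_n = 0.85 f'_c a b (d − a/2):
a = d − √(d² − 2M_n/(0.85 f'_c b)) = 18 − √(18² − 2 × 2150/(0.85 × 5 × 17.7)) = 1.665 in.
A_s = 0.85 f'_c a b / f_y = 0.85 × 5 × 1.665 × 17.7 / 60 = 2.087 in².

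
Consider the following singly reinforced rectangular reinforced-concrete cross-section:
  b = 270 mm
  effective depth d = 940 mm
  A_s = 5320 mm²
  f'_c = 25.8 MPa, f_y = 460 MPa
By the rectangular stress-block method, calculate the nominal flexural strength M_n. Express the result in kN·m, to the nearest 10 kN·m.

M_n ≈ 1790 kN·m

T = A_s f_y = 5320 × 460 = 2447200 N = 2447.2 kN.
From C = T: a = T/(0.85 f'_c b) = 2447200/(0.85 × 25.8 × 270) = 413.30 mm.
M_n = T(d − a/2) = 2447.2 kN × (940 − 206.65) mm = 1794.65 kN·m.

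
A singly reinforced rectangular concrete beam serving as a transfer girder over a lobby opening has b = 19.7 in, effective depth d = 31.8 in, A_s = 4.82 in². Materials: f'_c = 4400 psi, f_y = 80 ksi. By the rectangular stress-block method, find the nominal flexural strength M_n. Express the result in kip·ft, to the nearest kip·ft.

M_n ≈ 938 kip·ft

T = A_s f_y = 4.82 × 80 = 385.6 kips.
a = T/(0.85 f'_c b) = 385.6/(0.85 × 4.4 × 19.7) = 5.234 in.
M_n = T(d − a/2) = 385.6 × (31.8 − 2.617) = 11253.0 kip·in = 11253.0/12 = 937.75 kip·ft.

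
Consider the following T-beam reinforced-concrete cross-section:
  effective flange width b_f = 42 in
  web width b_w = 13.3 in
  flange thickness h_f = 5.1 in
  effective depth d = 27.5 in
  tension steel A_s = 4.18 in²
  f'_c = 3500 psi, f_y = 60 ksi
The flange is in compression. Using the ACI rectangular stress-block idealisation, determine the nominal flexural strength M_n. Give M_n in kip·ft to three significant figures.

M_n ≈ 554 kip·ft

Tension: T = A_s f_y = 4.18 × 60 = 250.8 kips.
Try a within the flange: a = T/(0.85 f'_c b_f) = 250.8/(0.85 × 3.5 × 42) = 2.007 in.
Since a = 2.007 ≤ h_f = 5.1 in, the stress block lies entirely in the flange; analyse as a rectangular beam of width b_f.
M_n = T(d − a/2) = 250.8 × (27.5 − 1.0035) = 6645.3 kip·in.
M_n = 6645.3/12 = 553.78 kip·ft.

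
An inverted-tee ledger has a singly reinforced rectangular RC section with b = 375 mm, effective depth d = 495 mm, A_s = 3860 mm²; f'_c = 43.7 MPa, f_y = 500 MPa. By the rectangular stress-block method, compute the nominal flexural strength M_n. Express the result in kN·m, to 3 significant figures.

M_n ≈ 822 kN·m

T = A_s f_y = 3860 × 500 = 1930000 N = 1930 kN.
From C = T: a = T/(0.85 f'_c b) = 1930000/(0.85 × 43.7 × 375) = 138.56 mm.
M_n = T(d − a/2) = 1930 kN × (495 − 69.28) mm = 821.64 kN·m.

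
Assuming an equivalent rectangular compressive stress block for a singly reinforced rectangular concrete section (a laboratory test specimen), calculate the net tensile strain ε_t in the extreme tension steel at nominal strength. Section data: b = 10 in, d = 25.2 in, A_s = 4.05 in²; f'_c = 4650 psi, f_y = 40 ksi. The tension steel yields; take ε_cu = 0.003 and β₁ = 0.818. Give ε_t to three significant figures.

ε_t ≈ 0.0121

a = A_s f_y/(0.85 f'_c b) = 4.099 in.
β₁ = 0.818, so c = a/β₁ = 4.099/0.818 = 5.011 in.
From the linear strain diagram with ε_cu = 0.003: ε_t = 0.003 (d − c)/c = 0.003 × (25.2 − 5.011)/5.011 = 0.0121.
Since ε_t ≥ 0.005, the section is tension-controlled.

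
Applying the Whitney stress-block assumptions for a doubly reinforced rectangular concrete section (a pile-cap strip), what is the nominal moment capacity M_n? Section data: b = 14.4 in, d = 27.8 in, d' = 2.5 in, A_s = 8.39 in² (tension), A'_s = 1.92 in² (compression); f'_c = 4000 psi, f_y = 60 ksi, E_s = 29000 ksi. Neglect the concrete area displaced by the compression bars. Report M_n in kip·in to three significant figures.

Assume both steels yield.
a = (A_s − A'_s) f_y/(0.85 f'_c b) = (8.39 − 1.92) × 60/(0.85 × 4 × 14.4) = 7.929 in.
c = a/β₁ = 7.929/0.85 = 9.328 in; ε'_s = 0.003(c − d')/c = 0.0022 ≥ ε_y = 0.0021, so the compression steel yields.
M_n = (A_s − A'_s) f_y (d − a/2) + A'_s f_y (d − d') = 388.2 × (27.8 − 3.9645) + 115.2 × (27.8 − 2.5) = 9252.9 + 2914.6 = 12167.5 kip·in.

M_n ≈ 12200 kip·in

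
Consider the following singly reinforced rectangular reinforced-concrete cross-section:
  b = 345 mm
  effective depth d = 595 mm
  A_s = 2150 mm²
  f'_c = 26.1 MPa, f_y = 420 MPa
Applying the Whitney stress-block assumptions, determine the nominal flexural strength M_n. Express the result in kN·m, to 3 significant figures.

T = A_s f_y = 2150 × 420 = 903000 N = 903 kN.
From C = T: a = T/(0.85 f'_c b) = 903000/(0.85 × 26.1 × 345) = 117.98 mm.
M_n = T(d − a/2) = 903 kN × (595 − 58.99) mm = 484.02 kN·m.

M_n ≈ 484 kN·m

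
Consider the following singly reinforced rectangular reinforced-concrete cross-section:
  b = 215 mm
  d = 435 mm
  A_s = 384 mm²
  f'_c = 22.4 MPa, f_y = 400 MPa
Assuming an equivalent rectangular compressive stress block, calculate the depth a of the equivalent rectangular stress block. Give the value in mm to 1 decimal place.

T = A_s f_y = 384 × 400 = 153600 N = 153.6 kN.
Setting C = 0.85 f'_c a b equal to T: a = 153600/(0.85 × 22.4 × 215) = 37.5 mm.

a ≈ 37.5 mm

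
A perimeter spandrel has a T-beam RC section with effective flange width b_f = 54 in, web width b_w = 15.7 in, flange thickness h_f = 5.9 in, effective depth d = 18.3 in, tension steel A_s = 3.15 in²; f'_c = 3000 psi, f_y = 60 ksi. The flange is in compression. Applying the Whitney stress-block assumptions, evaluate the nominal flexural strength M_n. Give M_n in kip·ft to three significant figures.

M_n ≈ 277 kip·ft

Tension: T = A_s f_y = 3.15 × 60 = 189 kips.
Try a within the flange: a = T/(0.85 f'_c b_f) = 189/(0.85 × 3 × 54) = 1.373 in.
Since a = 1.373 ≤ h_f = 5.9 in, the stress block lies entirely in the flange; analyse as a rectangular beam of width b_f.
M_n = T(d − a/2) = 189 × (18.3 − 0.6865) = 3329.0 kip·in.
M_n = 3329.0/12 = 277.42 kip·ft.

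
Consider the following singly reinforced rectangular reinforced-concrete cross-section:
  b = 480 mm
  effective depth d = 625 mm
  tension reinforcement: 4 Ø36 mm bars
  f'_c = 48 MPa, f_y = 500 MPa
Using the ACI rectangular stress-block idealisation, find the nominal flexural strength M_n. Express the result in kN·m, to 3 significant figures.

M_n ≈ 1170 kN·m

A_s = 4 × 1018 = 4072 mm².
T = A_s f_y = 4072 × 500 = 2036000 N = 2036 kN.
From C = T: a = T/(0.85 f'_c b) = 2036000/(0.85 × 48 × 480) = 103.96 mm.
M_n = T(d − a/2) = 2036 kN × (625 − 51.98) mm = 1166.67 kN·m.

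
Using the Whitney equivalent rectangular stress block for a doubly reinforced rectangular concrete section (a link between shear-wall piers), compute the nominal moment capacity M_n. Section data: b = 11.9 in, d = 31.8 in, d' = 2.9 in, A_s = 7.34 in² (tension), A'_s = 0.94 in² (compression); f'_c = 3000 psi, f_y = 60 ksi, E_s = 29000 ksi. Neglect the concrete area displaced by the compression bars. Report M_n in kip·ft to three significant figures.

Assume both steels yield.
a = (A_s − A'_s) f_y/(0.85 f'_c b) = (7.34 − 0.94) × 60/(0.85 × 3 × 11.9) = 12.654 in.
c = a/β₁ = 12.654/0.85 = 14.887 in; ε'_s = 0.003(c − d')/c = 0.0024 ≥ ε_y = 0.0021, so the compression steel yields.
M_n = (A_s − A'_s) f_y (d − a/2) + A'_s f_y (d − d') = 384 × (31.8 − 6.327) + 56.4 × (31.8 − 2.9) = 9781.6 + 1630.0 = 11411.6 kip·in = 11411.6/12 = 950.97 kip·ft.

M_n ≈ 951 kip·ft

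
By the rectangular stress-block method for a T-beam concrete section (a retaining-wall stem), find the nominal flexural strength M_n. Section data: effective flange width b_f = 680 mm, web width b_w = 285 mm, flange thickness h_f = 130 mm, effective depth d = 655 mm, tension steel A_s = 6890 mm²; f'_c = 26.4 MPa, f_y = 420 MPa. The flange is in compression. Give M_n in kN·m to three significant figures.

M_n ≈ 1580 kN·m

Tension: T = A_s f_y = 6890 × 420 = 2893800 N.
Try a within the flange: a = T/(0.85 f'_c b_f) = 2893800/(0.85 × 26.4 × 680) = 189.64 mm.
a = 189.64 > h_f = 130 mm: the block extends into the web. Split into flange-overhang and web parts.
C_f = 0.85 f'_c (b_f − b_w) h_f = 0.85 × 26.4 × (680 − 285) × 130 = 1152294 N.
Remaining web compression depth: a_w = (T − C_f)/(0.85 f'_c b_w) = (2893800 − 1152294)/(0.85 × 26.4 × 285) = 272.31 mm.
M_n = C_f(d − h_f/2) + (T − C_f)(d − a_w/2) = 1152294 × (655 − 65) + 1741506 × (655 − 136.155) = 679.85 + 903.57 = 1583.42 × 10⁶ N·mm.
M_n = 1583.42 kN·m.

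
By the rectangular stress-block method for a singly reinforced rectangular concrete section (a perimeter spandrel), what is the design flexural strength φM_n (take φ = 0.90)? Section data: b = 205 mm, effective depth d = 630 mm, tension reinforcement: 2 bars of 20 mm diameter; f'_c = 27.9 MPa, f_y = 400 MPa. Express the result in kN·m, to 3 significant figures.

A_s = 2 × 314 = 628 mm².
T = A_s f_y = 628 × 400 = 251200 N = 251.2 kN.
From C = T: a = T/(0.85 f'_c b) = 251200/(0.85 × 27.9 × 205) = 51.67 mm.
M_n = T(d − a/2) = 251.2 kN × (630 − 25.835) mm = 151.77 kN·m.
φM_n = 0.90 × 151.77 = 136.59 kN·m.

φM_n ≈ 137 kN·m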